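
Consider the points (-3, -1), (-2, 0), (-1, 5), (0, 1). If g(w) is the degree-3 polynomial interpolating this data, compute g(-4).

15

Evaluate each Lagrange basis at w = -4:
L_0(-4) = (-2)·(-3)·(-4)/[(-1)·(-2)·(-3)] = 4
L_1(-4) = (-1)·(-3)·(-4)/[(1)·(-1)·(-2)] = -6
L_2(-4) = (-1)·(-2)·(-4)/[(2)·(1)·(-1)] = 4
L_3(-4) = (-1)·(-2)·(-3)/[(3)·(2)·(1)] = -1
Sum: (-1)·(4) + 0 + 5·(4) + 1·(-1) = 15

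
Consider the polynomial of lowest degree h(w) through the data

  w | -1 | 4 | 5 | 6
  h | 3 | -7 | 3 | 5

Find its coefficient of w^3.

Build the Lagrange basis polynomials:
L_0(w) = (w - 4)(w - 5)(w - 6) / [-210] = -(1/210)w^3 + (1/14)w^2 - (37/105)w + 4/7
L_1(w) = (w + 1)(w - 5)(w - 6) / [10] = (1/10)w^3 - w^2 + (19/10)w + 3
L_2(w) = (w + 1)(w - 4)(w - 6) / [-6] = -(1/6)w^3 + (3/2)w^2 - (7/3)w - 4
L_3(w) = (w + 1)(w - 4)(w - 5) / [14] = (1/14)w^3 - (4/7)w^2 + (11/14)w + 10/7
h(w) = 3·L_0 + (-7)·L_1 + 3·L_2 + 5·L_3
Only the coefficient of w^3 is needed; take it from each L_i and combine:
3·(-1/210) + (-7)·(1/10) + 3·(-1/6) + 5·(1/14) = -6/7

-6/7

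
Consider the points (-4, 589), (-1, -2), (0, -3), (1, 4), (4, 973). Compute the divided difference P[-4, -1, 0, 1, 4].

P[-4,-1] = (-2 - 589) / (-1 - (-4)) = -197
P[-1,0] = (-3 - (-2)) / (0 - (-1)) = -1
P[0,1] = (4 - (-3)) / (1 - 0) = 7
P[1,4] = (973 - 4) / (4 - 1) = 323
P[-4,-1,0] = (-1 - (-197)) / (0 - (-4)) = 49
P[-1,0,1] = (7 - (-1)) / (1 - (-1)) = 4
P[0,1,4] = (323 - 7) / (4 - 0) = 79
P[-4,-1,0,1] = (4 - 49) / (1 - (-4)) = -9
P[-1,0,1,4] = (79 - 4) / (4 - (-1)) = 15
P[-4,-1,0,1,4] = (15 - (-9)) / (4 - (-4)) = 3

3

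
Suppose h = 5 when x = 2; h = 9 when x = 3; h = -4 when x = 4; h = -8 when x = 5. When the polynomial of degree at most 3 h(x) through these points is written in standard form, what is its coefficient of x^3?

The leading coefficient equals the top divided difference h[2,3,4,5].
h[2,3] = (9 - 5) / (3 - 2) = 4
h[3,4] = (-4 - 9) / (4 - 3) = -13
h[4,5] = (-8 - (-4)) / (5 - 4) = -4
h[2,3,4] = (-13 - 4) / (4 - 2) = -17/2
h[3,4,5] = (-4 - (-13)) / (5 - 3) = 9/2
h[2,3,4,5] = (9/2 - (-17/2)) / (5 - 2) = 13/3

13/3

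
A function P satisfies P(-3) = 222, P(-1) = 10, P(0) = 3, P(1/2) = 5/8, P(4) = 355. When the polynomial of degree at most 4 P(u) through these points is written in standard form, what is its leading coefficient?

2

Build the Lagrange basis polynomials:
L_0(u) = (u + 1)u(u - 1/2)(u - 4) / [147] = (1/147)u^4 - (1/42)u^3 - (5/294)u^2 + (2/147)u
L_1(u) = (u + 3)u(u - 1/2)(u - 4) / [-15] = -(1/15)u^4 + (1/10)u^3 + (23/30)u^2 - (2/5)u
L_2(u) = (u + 3)(u + 1)(u - 1/2)(u - 4) / [6] = (1/6)u^4 - (1/12)u^3 - (13/6)u^2 - (11/12)u + 1
L_3(u) = (u + 3)(u + 1)u(u - 4) / [-147/16] = -(16/147)u^4 + (208/147)u^2 + (64/49)u
L_4(u) = (u + 3)(u + 1)u(u - 1/2) / [490] = (1/490)u^4 + (1/140)u^3 + (1/490)u^2 - (3/980)u
P(u) = 222·L_0 + 10·L_1 + 3·L_2 + (5/8)·L_3 + 355·L_4
Only the coefficient of u^4 is needed; take it from each L_i and combine:
222·(1/147) + 10·(-1/15) + 3·(1/6) + (5/8)·(-16/147) + 355·(1/490) = 2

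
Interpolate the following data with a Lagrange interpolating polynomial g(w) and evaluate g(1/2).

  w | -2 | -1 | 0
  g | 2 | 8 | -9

-209/8

L_0(1/2) = (3/2)·(1/2)/[(-1)·(-2)] = 3/8
L_1(1/2) = (5/2)·(1/2)/[(1)·(-1)] = -5/4
L_2(1/2) = (5/2)·(3/2)/[(2)·(1)] = 15/8
Sum: 2·(3/8) + 8·(-5/4) + (-9)·(15/8) = -209/8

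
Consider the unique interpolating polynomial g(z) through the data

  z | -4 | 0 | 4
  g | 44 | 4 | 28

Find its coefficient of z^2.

Build the Lagrange basis polynomials:
L_0(z) = z(z - 4) / [32] = (1/32)z^2 - (1/8)z
L_1(z) = (z + 4)(z - 4) / [-16] = -(1/16)z^2 + 1
L_2(z) = (z + 4)z / [32] = (1/32)z^2 + (1/8)z
g(z) = 44·L_0 + 4·L_1 + 28·L_2
Only the coefficient of z^2 is needed; take it from each L_i and combine:
44·(1/32) + 4·(-1/16) + 28·(1/32) = 2

2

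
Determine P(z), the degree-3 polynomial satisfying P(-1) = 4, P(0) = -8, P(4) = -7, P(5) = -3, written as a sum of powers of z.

L_0(z) = z(z - 4)(z - 5) / [-30] = -(1/30)z^3 + (3/10)z^2 - (2/3)z
L_1(z) = (z + 1)(z - 4)(z - 5) / [20] = (1/20)z^3 - (2/5)z^2 + (11/20)z + 1
L_2(z) = (z + 1)z(z - 5) / [-20] = -(1/20)z^3 + (1/5)z^2 + (1/4)z
L_3(z) = (z + 1)z(z - 4) / [30] = (1/30)z^3 - (1/10)z^2 - (2/15)z
P(z) = 4·L_0 + (-8)·L_1 + (-7)·L_2 + (-3)·L_3
  4·L_0(z) = -(2/15)z^3 + (6/5)z^2 - (8/3)z
  (-8)·L_1(z) = -(2/5)z^3 + (16/5)z^2 - (22/5)z - 8
  (-7)·L_2(z) = (7/20)z^3 - (7/5)z^2 - (7/4)z
  (-3)·L_3(z) = -(1/10)z^3 + (3/10)z^2 + (2/5)z
Adding term by term: -(17/60)z^3 + (33/10)z^2 - (101/12)z - 8

P(z) = -(17/60)z^3 + (33/10)z^2 - (101/12)z - 8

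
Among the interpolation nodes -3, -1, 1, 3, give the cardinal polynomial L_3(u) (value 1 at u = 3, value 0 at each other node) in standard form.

L_3(u) = (u + 3)(u + 1)(u - 1) / [(6)·(4)·(2)]
       = (u^3 + 3u^2 - u - 3) / (48)

L_3(u) = (1/48)u^3 + (1/16)u^2 - (1/48)u - 1/16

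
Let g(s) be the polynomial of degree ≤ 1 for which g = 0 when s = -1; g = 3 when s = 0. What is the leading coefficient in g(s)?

3

The leading coefficient equals the top divided difference g[-1,0].
g[-1,0] = (3 - 0) / (0 - (-1)) = 3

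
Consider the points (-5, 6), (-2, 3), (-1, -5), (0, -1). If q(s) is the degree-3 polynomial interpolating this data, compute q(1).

243/10

L_0(1) = (3)·(2)·(1)/[(-3)·(-4)·(-5)] = -1/10
L_1(1) = (6)·(2)·(1)/[(3)·(-1)·(-2)] = 2
L_2(1) = (6)·(3)·(1)/[(4)·(1)·(-1)] = -9/2
L_3(1) = (6)·(3)·(2)/[(5)·(2)·(1)] = 18/5
Sum: 6·(-1/10) + 3·(2) + (-5)·(-9/2) + (-1)·(18/5) = 243/10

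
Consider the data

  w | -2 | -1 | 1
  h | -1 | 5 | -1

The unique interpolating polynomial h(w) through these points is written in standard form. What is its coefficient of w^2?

-3

The leading coefficient equals the top divided difference h[-2,-1,1].
h[-2,-1] = (5 - (-1)) / (-1 - (-2)) = 6
h[-1,1] = (-1 - 5) / (1 - (-1)) = -3
h[-2,-1,1] = (-3 - 6) / (1 - (-2)) = -3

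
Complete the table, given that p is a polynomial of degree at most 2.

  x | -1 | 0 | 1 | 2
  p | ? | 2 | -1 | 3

The 3 known values determine p uniquely (degree ≤ 2).
Evaluate each Lagrange basis at x = -1:
L_0(-1) = (-2)·(-3)/[(-1)·(-2)] = 3
L_1(-1) = (-1)·(-3)/[(1)·(-1)] = -3
L_2(-1) = (-1)·(-2)/[(2)·(1)] = 1
Sum: 2·(3) + (-1)·(-3) + 3·(1) = 12

12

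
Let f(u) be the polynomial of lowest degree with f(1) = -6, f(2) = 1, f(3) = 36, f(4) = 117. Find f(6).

489

Evaluate each Lagrange basis at u = 6:
L_0(6) = (4)·(3)·(2)/[(-1)·(-2)·(-3)] = -4
L_1(6) = (5)·(3)·(2)/[(1)·(-1)·(-2)] = 15
L_2(6) = (5)·(4)·(2)/[(2)·(1)·(-1)] = -20
L_3(6) = (5)·(4)·(3)/[(3)·(2)·(1)] = 10
Sum: (-6)·(-4) + 1·(15) + 36·(-20) + 117·(10) = 489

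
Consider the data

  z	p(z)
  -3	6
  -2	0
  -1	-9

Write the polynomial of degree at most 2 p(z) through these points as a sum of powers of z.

p(z) = -(3/2)z^2 - (27/2)z - 21

L_0(z) = (z + 2)(z + 1) / [2] = (1/2)z^2 + (3/2)z + 1
L_1(z) = (z + 3)(z + 1) / [-1] = -z^2 - 4z - 3
L_2(z) = (z + 3)(z + 2) / [2] = (1/2)z^2 + (5/2)z + 3
p(z) = 6·L_0 + 0·L_1 + (-9)·L_2
  6·L_0(z) = 3z^2 + 9z + 6
  0·L_1(z) = 0
  (-9)·L_2(z) = -(9/2)z^2 - (45/2)z - 27
Adding term by term: -(3/2)z^2 - (27/2)z - 21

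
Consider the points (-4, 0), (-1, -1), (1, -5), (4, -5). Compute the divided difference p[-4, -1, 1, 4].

p[-4,-1] = (-1 - 0) / (-1 - (-4)) = -1/3
p[-1,1] = (-5 - (-1)) / (1 - (-1)) = -2
p[1,4] = (-5 - (-5)) / (4 - 1) = 0
p[-4,-1,1] = (-2 - (-1/3)) / (1 - (-4)) = -1/3
p[-1,1,4] = (0 - (-2)) / (4 - (-1)) = 2/5
p[-4,-1,1,4] = (2/5 - (-1/3)) / (4 - (-4)) = 11/120

11/120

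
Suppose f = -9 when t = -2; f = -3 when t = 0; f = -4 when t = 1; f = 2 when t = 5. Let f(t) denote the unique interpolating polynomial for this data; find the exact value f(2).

-39/7

Using Newton's divided-difference form:
f[-2,0] = (-3 - (-9)) / (0 - (-2)) = 3
f[0,1] = (-4 - (-3)) / (1 - 0) = -1
f[1,5] = (2 - (-4)) / (5 - 1) = 3/2
f[-2,0,1] = (-1 - 3) / (1 - (-2)) = -4/3
f[0,1,5] = (3/2 - (-1)) / (5 - 0) = 1/2
f[-2,0,1,5] = (1/2 - (-4/3)) / (5 - (-2)) = 11/42
f(2) = -9 + 3·(4) + (-4/3)·(4)·(2) + (11/42)·(4)·(2)·(1) = -39/7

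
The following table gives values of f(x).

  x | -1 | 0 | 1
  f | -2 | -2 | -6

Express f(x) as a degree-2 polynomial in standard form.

f(x) = -2x^2 - 2x - 2

Newton's divided differences:
f[-1,0] = (-2 - (-2)) / (0 - (-1)) = 0
f[0,1] = (-6 - (-2)) / (1 - 0) = -4
f[-1,0,1] = (-4 - 0) / (1 - (-1)) = -2
f(x) = -2 + (-2)·(x + 1)x
Expanding: f(x) = -2x^2 - 2x - 2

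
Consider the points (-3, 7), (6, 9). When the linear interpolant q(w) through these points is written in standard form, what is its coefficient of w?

2/9

The leading coefficient equals the top divided difference q[-3,6].
q[-3,6] = (9 - 7) / (6 - (-3)) = 2/9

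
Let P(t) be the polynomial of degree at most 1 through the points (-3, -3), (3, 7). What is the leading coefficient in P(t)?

The leading coefficient equals the top divided difference P[-3,3].
P[-3,3] = (7 - (-3)) / (3 - (-3)) = 5/3

5/3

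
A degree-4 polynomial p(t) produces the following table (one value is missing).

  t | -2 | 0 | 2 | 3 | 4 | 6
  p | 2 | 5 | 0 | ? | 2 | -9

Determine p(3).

71/128

The 5 known values determine p uniquely (degree ≤ 4).
Evaluate each Lagrange basis at t = 3:
L_0(3) = (3)·(1)·(-1)·(-3)/[(-2)·(-4)·(-6)·(-8)] = 3/128
L_1(3) = (5)·(1)·(-1)·(-3)/[(2)·(-2)·(-4)·(-6)] = -5/32
L_2(3) = (5)·(3)·(-1)·(-3)/[(4)·(2)·(-2)·(-4)] = 45/64
L_3(3) = (5)·(3)·(1)·(-3)/[(6)·(4)·(2)·(-2)] = 15/32
L_4(3) = (5)·(3)·(1)·(-1)/[(8)·(6)·(4)·(2)] = -5/128
Sum: 2·(3/128) + 5·(-5/32) + 0 + 2·(15/32) + (-9)·(-5/128) = 71/128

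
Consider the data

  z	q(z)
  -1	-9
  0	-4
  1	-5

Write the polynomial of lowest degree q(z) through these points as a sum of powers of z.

Newton's divided differences:
q[-1,0] = (-4 - (-9)) / (0 - (-1)) = 5
q[0,1] = (-5 - (-4)) / (1 - 0) = -1
q[-1,0,1] = (-1 - 5) / (1 - (-1)) = -3
q(z) = -9 + 5·(z + 1) + (-3)·(z + 1)z
Expanding: q(z) = -3z^2 + 2z - 4

q(z) = -3z^2 + 2z - 4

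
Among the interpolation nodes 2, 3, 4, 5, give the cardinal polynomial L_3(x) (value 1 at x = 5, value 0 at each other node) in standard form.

L_3(x) = (x - 2)(x - 3)(x - 4) / [(3)·(2)·(1)]
       = (x^3 - 9x^2 + 26x - 24) / (6)

L_3(x) = (1/6)x^3 - (3/2)x^2 + (13/3)x - 4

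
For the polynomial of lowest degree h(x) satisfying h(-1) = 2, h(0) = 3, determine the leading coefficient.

The leading coefficient equals the top divided difference h[-1,0].
h[-1,0] = (3 - 2) / (0 - (-1)) = 1

1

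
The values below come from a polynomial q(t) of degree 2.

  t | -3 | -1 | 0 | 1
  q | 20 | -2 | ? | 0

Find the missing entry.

-4

The 3 known values determine q uniquely (degree ≤ 2).
L_0(0) = (1)·(-1)/[(-2)·(-4)] = -1/8
L_1(0) = (3)·(-1)/[(2)·(-2)] = 3/4
L_2(0) = (3)·(1)/[(4)·(2)] = 3/8
Sum: 20·(-1/8) + (-2)·(3/4) + 0 = -4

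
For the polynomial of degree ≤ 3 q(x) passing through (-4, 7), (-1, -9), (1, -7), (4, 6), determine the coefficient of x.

43/40

Build the Lagrange basis polynomials:
L_0(x) = (x + 1)(x - 1)(x - 4) / [-120] = -(1/120)x^3 + (1/30)x^2 + (1/120)x - 1/30
L_1(x) = (x + 4)(x - 1)(x - 4) / [30] = (1/30)x^3 - (1/30)x^2 - (8/15)x + 8/15
L_2(x) = (x + 4)(x + 1)(x - 4) / [-30] = -(1/30)x^3 - (1/30)x^2 + (8/15)x + 8/15
L_3(x) = (x + 4)(x + 1)(x - 1) / [120] = (1/120)x^3 + (1/30)x^2 - (1/120)x - 1/30
q(x) = 7·L_0 + (-9)·L_1 + (-7)·L_2 + 6·L_3
Only the coefficient of x is needed; take it from each L_i and combine:
7·(1/120) + (-9)·(-8/15) + (-7)·(8/15) + 6·(-1/120) = 43/40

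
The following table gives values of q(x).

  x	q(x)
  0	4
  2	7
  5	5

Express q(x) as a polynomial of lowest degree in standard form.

q(x) = -(13/30)x^2 + (71/30)x + 4

L_0(x) = (x - 2)(x - 5) / [10] = (1/10)x^2 - (7/10)x + 1
L_1(x) = x(x - 5) / [-6] = -(1/6)x^2 + (5/6)x
L_2(x) = x(x - 2) / [15] = (1/15)x^2 - (2/15)x
q(x) = 4·L_0 + 7·L_1 + 5·L_2
  4·L_0(x) = (2/5)x^2 - (14/5)x + 4
  7·L_1(x) = -(7/6)x^2 + (35/6)x
  5·L_2(x) = (1/3)x^2 - (2/3)x
Adding term by term: -(13/30)x^2 + (71/30)x + 4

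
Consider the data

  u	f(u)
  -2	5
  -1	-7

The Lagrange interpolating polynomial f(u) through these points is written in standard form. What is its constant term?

-19

Build the Lagrange basis polynomials:
L_0(u) = (u + 1) / [-1] = -u - 1
L_1(u) = (u + 2) / [1] = u + 2
f(u) = 5·L_0 + (-7)·L_1
Only the constant term is needed; take it from each L_i and combine:
5·(-1) + (-7)·(2) = -19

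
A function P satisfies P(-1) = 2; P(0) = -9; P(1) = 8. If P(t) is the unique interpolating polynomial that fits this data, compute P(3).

126

Evaluate each Lagrange basis at t = 3:
L_0(3) = (3)·(2)/[(-1)·(-2)] = 3
L_1(3) = (4)·(2)/[(1)·(-1)] = -8
L_2(3) = (4)·(3)/[(2)·(1)] = 6
Sum: 2·(3) + (-9)·(-8) + 8·(6) = 126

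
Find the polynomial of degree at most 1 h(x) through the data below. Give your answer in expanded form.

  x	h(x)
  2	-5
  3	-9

Build the Lagrange basis polynomials:
L_0(x) = (x - 3) / [-1] = -x + 3
L_1(x) = (x - 2) / [1] = x - 2
h(x) = (-5)·L_0 + (-9)·L_1
  (-5)·L_0(x) = 5x - 15
  (-9)·L_1(x) = -9x + 18
Adding term by term: -4x + 3

h(x) = -4x + 3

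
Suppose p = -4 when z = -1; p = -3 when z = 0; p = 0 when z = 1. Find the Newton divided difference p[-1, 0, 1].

1

p[-1,0] = (-3 - (-4)) / (0 - (-1)) = 1
p[0,1] = (0 - (-3)) / (1 - 0) = 3
p[-1,0,1] = (3 - 1) / (1 - (-1)) = 1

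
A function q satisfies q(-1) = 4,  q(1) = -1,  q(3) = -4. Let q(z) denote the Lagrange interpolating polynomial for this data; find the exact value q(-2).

Evaluate each Lagrange basis at z = -2:
L_0(-2) = (-3)·(-5)/[(-2)·(-4)] = 15/8
L_1(-2) = (-1)·(-5)/[(2)·(-2)] = -5/4
L_2(-2) = (-1)·(-3)/[(4)·(2)] = 3/8
Sum: 4·(15/8) + (-1)·(-5/4) + (-4)·(3/8) = 29/4

29/4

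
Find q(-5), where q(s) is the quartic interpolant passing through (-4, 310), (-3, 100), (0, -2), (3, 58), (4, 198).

Evaluate each Lagrange basis at s = -5:
L_0(-5) = (-2)·(-5)·(-8)·(-9)/[(-1)·(-4)·(-7)·(-8)] = 45/14
L_1(-5) = (-1)·(-5)·(-8)·(-9)/[(1)·(-3)·(-6)·(-7)] = -20/7
L_2(-5) = (-1)·(-2)·(-8)·(-9)/[(4)·(3)·(-3)·(-4)] = 1
L_3(-5) = (-1)·(-2)·(-5)·(-9)/[(7)·(6)·(3)·(-1)] = -5/7
L_4(-5) = (-1)·(-2)·(-5)·(-8)/[(8)·(7)·(4)·(1)] = 5/14
Sum: 310·(45/14) + 100·(-20/7) + (-2)·(1) + 58·(-5/7) + 198·(5/14) = 738

738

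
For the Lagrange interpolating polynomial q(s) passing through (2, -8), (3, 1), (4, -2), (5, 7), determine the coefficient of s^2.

Build the Lagrange basis polynomials:
L_0(s) = (s - 3)(s - 4)(s - 5) / [-6] = -(1/6)s^3 + 2s^2 - (47/6)s + 10
L_1(s) = (s - 2)(s - 4)(s - 5) / [2] = (1/2)s^3 - (11/2)s^2 + 19s - 20
L_2(s) = (s - 2)(s - 3)(s - 5) / [-2] = -(1/2)s^3 + 5s^2 - (31/2)s + 15
L_3(s) = (s - 2)(s - 3)(s - 4) / [6] = (1/6)s^3 - (3/2)s^2 + (13/3)s - 4
q(s) = (-8)·L_0 + 1·L_1 + (-2)·L_2 + 7·L_3
Only the coefficient of s^2 is needed; take it from each L_i and combine:
(-8)·(2) + 1·(-11/2) + (-2)·(5) + 7·(-3/2) = -42

-42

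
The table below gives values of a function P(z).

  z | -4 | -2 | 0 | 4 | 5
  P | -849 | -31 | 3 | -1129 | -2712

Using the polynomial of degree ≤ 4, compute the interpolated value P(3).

-366

Using Newton's divided-difference form:
P[-4,-2] = (-31 - (-849)) / (-2 - (-4)) = 409
P[-2,0] = (3 - (-31)) / (0 - (-2)) = 17
P[0,4] = (-1129 - 3) / (4 - 0) = -283
P[4,5] = (-2712 - (-1129)) / (5 - 4) = -1583
P[-4,-2,0] = (17 - 409) / (0 - (-4)) = -98
P[-2,0,4] = (-283 - 17) / (4 - (-2)) = -50
P[0,4,5] = (-1583 - (-283)) / (5 - 0) = -260
P[-4,-2,0,4] = (-50 - (-98)) / (4 - (-4)) = 6
P[-2,0,4,5] = (-260 - (-50)) / (5 - (-2)) = -30
P[-4,-2,0,4,5] = (-30 - 6) / (5 - (-4)) = -4
P(3) = -849 + 409·(7) + (-98)·(7)·(5) + 6·(7)·(5)·(3) + (-4)·(7)·(5)·(3)·(-1) = -366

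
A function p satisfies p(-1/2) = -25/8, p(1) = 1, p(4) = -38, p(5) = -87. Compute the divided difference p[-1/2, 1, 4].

p[-1/2,1] = (1 - (-25/8)) / (1 - (-1/2)) = 11/4
p[1,4] = (-38 - 1) / (4 - 1) = -13
p[-1/2,1,4] = (-13 - 11/4) / (4 - (-1/2)) = -7/2

-7/2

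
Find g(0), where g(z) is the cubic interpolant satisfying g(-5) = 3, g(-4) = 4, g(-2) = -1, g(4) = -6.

L_0(0) = (4)·(2)·(-4)/[(-1)·(-3)·(-9)] = 32/27
L_1(0) = (5)·(2)·(-4)/[(1)·(-2)·(-8)] = -5/2
L_2(0) = (5)·(4)·(-4)/[(3)·(2)·(-6)] = 20/9
L_3(0) = (5)·(4)·(2)/[(9)·(8)·(6)] = 5/54
Sum: 3·(32/27) + 4·(-5/2) + (-1)·(20/9) + (-6)·(5/54) = -83/9

-83/9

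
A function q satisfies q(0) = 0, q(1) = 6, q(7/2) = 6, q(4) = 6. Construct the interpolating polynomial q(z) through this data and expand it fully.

Newton's divided differences:
q[0,1] = (6 - 0) / (1 - 0) = 6
q[1,7/2] = (6 - 6) / (7/2 - 1) = 0
q[7/2,4] = (6 - 6) / (4 - 7/2) = 0
q[0,1,7/2] = (0 - 6) / (7/2 - 0) = -12/7
q[1,7/2,4] = (0 - 0) / (4 - 1) = 0
q[0,1,7/2,4] = (0 - (-12/7)) / (4 - 0) = 3/7
q(z) = 6·z + (-12/7)·z(z - 1) + (3/7)·z(z - 1)(z - 7/2)
Expanding: q(z) = (3/7)z^3 - (51/14)z^2 + (129/14)z

q(z) = (3/7)z^3 - (51/14)z^2 + (129/14)z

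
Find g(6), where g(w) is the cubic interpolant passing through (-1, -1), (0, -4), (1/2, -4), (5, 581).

Using Newton's divided-difference form:
g[-1,0] = (-4 - (-1)) / (0 - (-1)) = -3
g[0,1/2] = (-4 - (-4)) / (1/2 - 0) = 0
g[1/2,5] = (581 - (-4)) / (5 - 1/2) = 130
g[-1,0,1/2] = (0 - (-3)) / (1/2 - (-1)) = 2
g[0,1/2,5] = (130 - 0) / (5 - 0) = 26
g[-1,0,1/2,5] = (26 - 2) / (5 - (-1)) = 4
g(6) = -1 + (-3)·(7) + 2·(7)·(6) + 4·(7)·(6)·(11/2) = 986

986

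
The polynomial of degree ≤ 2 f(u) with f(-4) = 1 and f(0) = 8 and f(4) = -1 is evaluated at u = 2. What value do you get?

11/2

Evaluate each Lagrange basis at u = 2:
L_0(2) = (2)·(-2)/[(-4)·(-8)] = -1/8
L_1(2) = (6)·(-2)/[(4)·(-4)] = 3/4
L_2(2) = (6)·(2)/[(8)·(4)] = 3/8
Sum: 1·(-1/8) + 8·(3/4) + (-1)·(3/8) = 11/2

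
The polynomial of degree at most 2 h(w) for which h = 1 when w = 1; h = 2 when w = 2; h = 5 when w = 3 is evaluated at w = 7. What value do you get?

Using Newton's divided-difference form:
h[1,2] = (2 - 1) / (2 - 1) = 1
h[2,3] = (5 - 2) / (3 - 2) = 3
h[1,2,3] = (3 - 1) / (3 - 1) = 1
h(7) = 1 + 1·(6) + 1·(6)·(5) = 37

37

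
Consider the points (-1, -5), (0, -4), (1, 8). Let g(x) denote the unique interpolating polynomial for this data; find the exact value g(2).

L_0(2) = (2)·(1)/[(-1)·(-2)] = 1
L_1(2) = (3)·(1)/[(1)·(-1)] = -3
L_2(2) = (3)·(2)/[(2)·(1)] = 3
Sum: (-5)·(1) + (-4)·(-3) + 8·(3) = 31

31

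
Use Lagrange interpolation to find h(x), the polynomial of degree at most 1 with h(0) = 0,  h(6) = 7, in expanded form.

Build the Lagrange basis polynomials:
L_0(x) = (x - 6) / [-6] = -(1/6)x + 1
L_1(x) = x / [6] = (1/6)x
h(x) = 0·L_0 + 7·L_1
  0·L_0(x) = 0
  7·L_1(x) = (7/6)x
Adding term by term: (7/6)x

h(x) = (7/6)x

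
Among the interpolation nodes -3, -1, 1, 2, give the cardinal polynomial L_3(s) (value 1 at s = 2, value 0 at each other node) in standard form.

L_3(s) = (1/15)s^3 + (1/5)s^2 - (1/15)s - 1/5

L_3(s) = (s + 3)(s + 1)(s - 1) / [(5)·(3)·(1)]
       = (s^3 + 3s^2 - s - 3) / (15)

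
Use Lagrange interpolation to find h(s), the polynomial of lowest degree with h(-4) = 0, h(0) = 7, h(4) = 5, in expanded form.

h(s) = -(9/32)s^2 + (5/8)s + 7

Build the Lagrange basis polynomials:
L_0(s) = s(s - 4) / [32] = (1/32)s^2 - (1/8)s
L_1(s) = (s + 4)(s - 4) / [-16] = -(1/16)s^2 + 1
L_2(s) = (s + 4)s / [32] = (1/32)s^2 + (1/8)s
h(s) = 0·L_0 + 7·L_1 + 5·L_2
  0·L_0(s) = 0
  7·L_1(s) = -(7/16)s^2 + 7
  5·L_2(s) = (5/32)s^2 + (5/8)s
Adding term by term: -(9/32)s^2 + (5/8)s + 7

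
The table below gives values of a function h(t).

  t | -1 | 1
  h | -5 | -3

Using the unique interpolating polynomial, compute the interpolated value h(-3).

Evaluate each Lagrange basis at t = -3:
L_0(-3) = (-4)/[(-2)] = 2
L_1(-3) = (-2)/[(2)] = -1
Sum: (-5)·(2) + (-3)·(-1) = -7

-7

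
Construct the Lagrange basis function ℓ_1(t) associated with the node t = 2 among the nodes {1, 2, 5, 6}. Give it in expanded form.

ℓ_1(t) = (t - 1)(t - 5)(t - 6) / [(1)·(-3)·(-4)]
       = (t^3 - 12t^2 + 41t - 30) / (12)

ℓ_1(t) = (1/12)t^3 - t^2 + (41/12)t - 5/2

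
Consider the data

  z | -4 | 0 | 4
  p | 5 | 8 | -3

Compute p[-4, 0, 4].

p[-4,0] = (8 - 5) / (0 - (-4)) = 3/4
p[0,4] = (-3 - 8) / (4 - 0) = -11/4
p[-4,0,4] = (-11/4 - 3/4) / (4 - (-4)) = -7/16

-7/16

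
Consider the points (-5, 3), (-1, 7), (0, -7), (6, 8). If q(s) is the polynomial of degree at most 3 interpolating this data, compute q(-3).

Using Newton's divided-difference form:
q[-5,-1] = (7 - 3) / (-1 - (-5)) = 1
q[-1,0] = (-7 - 7) / (0 - (-1)) = -14
q[0,6] = (8 - (-7)) / (6 - 0) = 5/2
q[-5,-1,0] = (-14 - 1) / (0 - (-5)) = -3
q[-1,0,6] = (5/2 - (-14)) / (6 - (-1)) = 33/14
q[-5,-1,0,6] = (33/14 - (-3)) / (6 - (-5)) = 75/154
q(-3) = 3 + 1·(2) + (-3)·(2)·(-2) + (75/154)·(2)·(-2)·(-3) = 1759/77

1759/77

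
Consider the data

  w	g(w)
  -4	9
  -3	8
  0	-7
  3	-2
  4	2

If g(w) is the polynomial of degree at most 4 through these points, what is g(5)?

Using Newton's divided-difference form:
g[-4,-3] = (8 - 9) / (-3 - (-4)) = -1
g[-3,0] = (-7 - 8) / (0 - (-3)) = -5
g[0,3] = (-2 - (-7)) / (3 - 0) = 5/3
g[3,4] = (2 - (-2)) / (4 - 3) = 4
g[-4,-3,0] = (-5 - (-1)) / (0 - (-4)) = -1
g[-3,0,3] = (5/3 - (-5)) / (3 - (-3)) = 10/9
g[0,3,4] = (4 - 5/3) / (4 - 0) = 7/12
g[-4,-3,0,3] = (10/9 - (-1)) / (3 - (-4)) = 19/63
g[-3,0,3,4] = (7/12 - 10/9) / (4 - (-3)) = -19/252
g[-4,-3,0,3,4] = (-19/252 - 19/63) / (4 - (-4)) = -95/2016
g(5) = 9 + (-1)·(9) + (-1)·(9)·(8) + (19/63)·(9)·(8)·(5) + (-95/2016)·(9)·(8)·(5)·(2) = 37/14

37/14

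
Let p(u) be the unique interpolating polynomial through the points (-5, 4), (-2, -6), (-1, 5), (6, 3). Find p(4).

13835/308

Evaluate each Lagrange basis at u = 4:
L_0(4) = (6)·(5)·(-2)/[(-3)·(-4)·(-11)] = 5/11
L_1(4) = (9)·(5)·(-2)/[(3)·(-1)·(-8)] = -15/4
L_2(4) = (9)·(6)·(-2)/[(4)·(1)·(-7)] = 27/7
L_3(4) = (9)·(6)·(5)/[(11)·(8)·(7)] = 135/308
Sum: 4·(5/11) + (-6)·(-15/4) + 5·(27/7) + 3·(135/308) = 13835/308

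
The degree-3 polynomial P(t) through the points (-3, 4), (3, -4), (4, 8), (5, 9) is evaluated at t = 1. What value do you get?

-543/14

L_0(1) = (-2)·(-3)·(-4)/[(-6)·(-7)·(-8)] = 1/14
L_1(1) = (4)·(-3)·(-4)/[(6)·(-1)·(-2)] = 4
L_2(1) = (4)·(-2)·(-4)/[(7)·(1)·(-1)] = -32/7
L_3(1) = (4)·(-2)·(-3)/[(8)·(2)·(1)] = 3/2
Sum: 4·(1/14) + (-4)·(4) + 8·(-32/7) + 9·(3/2) = -543/14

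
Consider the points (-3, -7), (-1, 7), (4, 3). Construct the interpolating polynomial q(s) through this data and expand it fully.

Newton's divided differences:
q[-3,-1] = (7 - (-7)) / (-1 - (-3)) = 7
q[-1,4] = (3 - 7) / (4 - (-1)) = -4/5
q[-3,-1,4] = (-4/5 - 7) / (4 - (-3)) = -39/35
q(s) = -7 + 7·(s + 3) + (-39/35)·(s + 3)(s + 1)
Expanding: q(s) = -(39/35)s^2 + (89/35)s + 373/35

q(s) = -(39/35)s^2 + (89/35)s + 373/35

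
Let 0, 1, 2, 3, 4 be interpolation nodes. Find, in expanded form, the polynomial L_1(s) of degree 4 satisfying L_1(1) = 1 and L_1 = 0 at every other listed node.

L_1(s) = s(s - 2)(s - 3)(s - 4) / [(1)·(-1)·(-2)·(-3)]
       = (s^4 - 9s^3 + 26s^2 - 24s) / (-6)

L_1(s) = -(1/6)s^4 + (3/2)s^3 - (13/3)s^2 + 4s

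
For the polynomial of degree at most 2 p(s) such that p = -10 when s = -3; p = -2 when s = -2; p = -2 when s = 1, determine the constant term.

Build the Lagrange basis polynomials:
L_0(s) = (s + 2)(s - 1) / [4] = (1/4)s^2 + (1/4)s - 1/2
L_1(s) = (s + 3)(s - 1) / [-3] = -(1/3)s^2 - (2/3)s + 1
L_2(s) = (s + 3)(s + 2) / [12] = (1/12)s^2 + (5/12)s + 1/2
p(s) = (-10)·L_0 + (-2)·L_1 + (-2)·L_2
Only the constant term is needed; take it from each L_i and combine:
(-10)·(-1/2) + (-2)·(1) + (-2)·(1/2) = 2

2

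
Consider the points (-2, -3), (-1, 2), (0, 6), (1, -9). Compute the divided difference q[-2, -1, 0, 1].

-3

q[-2,-1] = (2 - (-3)) / (-1 - (-2)) = 5
q[-1,0] = (6 - 2) / (0 - (-1)) = 4
q[0,1] = (-9 - 6) / (1 - 0) = -15
q[-2,-1,0] = (4 - 5) / (0 - (-2)) = -1/2
q[-1,0,1] = (-15 - 4) / (1 - (-1)) = -19/2
q[-2,-1,0,1] = (-19/2 - (-1/2)) / (1 - (-2)) = -3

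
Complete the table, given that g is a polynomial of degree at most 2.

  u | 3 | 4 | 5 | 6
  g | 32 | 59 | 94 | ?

The 3 known values determine g uniquely (degree ≤ 2).
Evaluate each Lagrange basis at u = 6:
L_0(6) = (2)·(1)/[(-1)·(-2)] = 1
L_1(6) = (3)·(1)/[(1)·(-1)] = -3
L_2(6) = (3)·(2)/[(2)·(1)] = 3
Sum: 32·(1) + 59·(-3) + 94·(3) = 137

137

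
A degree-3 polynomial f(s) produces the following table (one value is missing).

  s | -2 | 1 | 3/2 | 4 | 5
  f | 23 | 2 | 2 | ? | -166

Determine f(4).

The 4 known values determine f uniquely (degree ≤ 3).
L_0(4) = (3)·(5/2)·(-1)/[(-3)·(-7/2)·(-7)] = 5/49
L_1(4) = (6)·(5/2)·(-1)/[(3)·(-1/2)·(-4)] = -5/2
L_2(4) = (6)·(3)·(-1)/[(7/2)·(1/2)·(-7/2)] = 144/49
L_3(4) = (6)·(3)·(5/2)/[(7)·(4)·(7/2)] = 45/98
Sum: 23·(5/49) + 2·(-5/2) + 2·(144/49) + (-166)·(45/98) = -73

-73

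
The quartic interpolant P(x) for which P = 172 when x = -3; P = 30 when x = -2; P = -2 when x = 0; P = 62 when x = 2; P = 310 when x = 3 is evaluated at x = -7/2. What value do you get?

5337/16

Evaluate each Lagrange basis at x = -7/2:
L_0(-7/2) = (-3/2)·(-7/2)·(-11/2)·(-13/2)/[(-1)·(-3)·(-5)·(-6)] = 1001/480
L_1(-7/2) = (-1/2)·(-7/2)·(-11/2)·(-13/2)/[(1)·(-2)·(-4)·(-5)] = -1001/640
L_2(-7/2) = (-1/2)·(-3/2)·(-11/2)·(-13/2)/[(3)·(2)·(-2)·(-3)] = 143/192
L_3(-7/2) = (-1/2)·(-3/2)·(-7/2)·(-13/2)/[(5)·(4)·(2)·(-1)] = -273/640
L_4(-7/2) = (-1/2)·(-3/2)·(-7/2)·(-11/2)/[(6)·(5)·(3)·(1)] = 77/480
Sum: 172·(1001/480) + 30·(-1001/640) + (-2)·(143/192) + 62·(-273/640) + 310·(77/480) = 5337/16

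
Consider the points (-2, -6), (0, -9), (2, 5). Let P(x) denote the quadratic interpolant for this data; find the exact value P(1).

-33/8

Using Newton's divided-difference form:
P[-2,0] = (-9 - (-6)) / (0 - (-2)) = -3/2
P[0,2] = (5 - (-9)) / (2 - 0) = 7
P[-2,0,2] = (7 - (-3/2)) / (2 - (-2)) = 17/8
P(1) = -6 + (-3/2)·(3) + (17/8)·(3)·(1) = -33/8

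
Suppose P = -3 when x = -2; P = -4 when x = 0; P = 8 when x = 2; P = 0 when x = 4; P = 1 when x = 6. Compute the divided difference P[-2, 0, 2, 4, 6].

P[-2,0] = (-4 - (-3)) / (0 - (-2)) = -1/2
P[0,2] = (8 - (-4)) / (2 - 0) = 6
P[2,4] = (0 - 8) / (4 - 2) = -4
P[4,6] = (1 - 0) / (6 - 4) = 1/2
P[-2,0,2] = (6 - (-1/2)) / (2 - (-2)) = 13/8
P[0,2,4] = (-4 - 6) / (4 - 0) = -5/2
P[2,4,6] = (1/2 - (-4)) / (6 - 2) = 9/8
P[-2,0,2,4] = (-5/2 - 13/8) / (4 - (-2)) = -11/16
P[0,2,4,6] = (9/8 - (-5/2)) / (6 - 0) = 29/48
P[-2,0,2,4,6] = (29/48 - (-11/16)) / (6 - (-2)) = 31/192

31/192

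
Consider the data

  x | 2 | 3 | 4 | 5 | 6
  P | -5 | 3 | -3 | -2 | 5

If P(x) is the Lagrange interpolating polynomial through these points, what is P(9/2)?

L_0(9/2) = (3/2)·(1/2)·(-1/2)·(-3/2)/[(-1)·(-2)·(-3)·(-4)] = 3/128
L_1(9/2) = (5/2)·(1/2)·(-1/2)·(-3/2)/[(1)·(-1)·(-2)·(-3)] = -5/32
L_2(9/2) = (5/2)·(3/2)·(-1/2)·(-3/2)/[(2)·(1)·(-1)·(-2)] = 45/64
L_3(9/2) = (5/2)·(3/2)·(1/2)·(-3/2)/[(3)·(2)·(1)·(-1)] = 15/32
L_4(9/2) = (5/2)·(3/2)·(1/2)·(-1/2)/[(4)·(3)·(2)·(1)] = -5/128
Sum: (-5)·(3/128) + 3·(-5/32) + (-3)·(45/64) + (-2)·(15/32) + 5·(-5/128) = -245/64

-245/64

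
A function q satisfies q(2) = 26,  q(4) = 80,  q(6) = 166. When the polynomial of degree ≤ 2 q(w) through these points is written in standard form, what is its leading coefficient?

The leading coefficient equals the top divided difference q[2,4,6].
q[2,4] = (80 - 26) / (4 - 2) = 27
q[4,6] = (166 - 80) / (6 - 4) = 43
q[2,4,6] = (43 - 27) / (6 - 2) = 4

4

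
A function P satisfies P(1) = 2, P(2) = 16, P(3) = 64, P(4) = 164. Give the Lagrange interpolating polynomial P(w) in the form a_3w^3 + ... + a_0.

P(w) = 3w^3 - w^2 - 4w + 4

L_0(w) = (w - 2)(w - 3)(w - 4) / [-6] = -(1/6)w^3 + (3/2)w^2 - (13/3)w + 4
L_1(w) = (w - 1)(w - 3)(w - 4) / [2] = (1/2)w^3 - 4w^2 + (19/2)w - 6
L_2(w) = (w - 1)(w - 2)(w - 4) / [-2] = -(1/2)w^3 + (7/2)w^2 - 7w + 4
L_3(w) = (w - 1)(w - 2)(w - 3) / [6] = (1/6)w^3 - w^2 + (11/6)w - 1
P(w) = 2·L_0 + 16·L_1 + 64·L_2 + 164·L_3
  2·L_0(w) = -(1/3)w^3 + 3w^2 - (26/3)w + 8
  16·L_1(w) = 8w^3 - 64w^2 + 152w - 96
  64·L_2(w) = -32w^3 + 224w^2 - 448w + 256
  164·L_3(w) = (82/3)w^3 - 164w^2 + (902/3)w - 164
Adding term by term: 3w^3 - w^2 - 4w + 4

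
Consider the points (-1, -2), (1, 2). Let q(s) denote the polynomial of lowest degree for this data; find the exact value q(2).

4

Evaluate each Lagrange basis at s = 2:
L_0(2) = (1)/[(-2)] = -1/2
L_1(2) = (3)/[(2)] = 3/2
Sum: (-2)·(-1/2) + 2·(3/2) = 4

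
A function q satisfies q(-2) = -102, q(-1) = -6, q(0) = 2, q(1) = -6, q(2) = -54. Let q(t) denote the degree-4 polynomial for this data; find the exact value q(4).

-846

Evaluate each Lagrange basis at t = 4:
L_0(4) = (5)·(4)·(3)·(2)/[(-1)·(-2)·(-3)·(-4)] = 5
L_1(4) = (6)·(4)·(3)·(2)/[(1)·(-1)·(-2)·(-3)] = -24
L_2(4) = (6)·(5)·(3)·(2)/[(2)·(1)·(-1)·(-2)] = 45
L_3(4) = (6)·(5)·(4)·(2)/[(3)·(2)·(1)·(-1)] = -40
L_4(4) = (6)·(5)·(4)·(3)/[(4)·(3)·(2)·(1)] = 15
Sum: (-102)·(5) + (-6)·(-24) + 2·(45) + (-6)·(-40) + (-54)·(15) = -846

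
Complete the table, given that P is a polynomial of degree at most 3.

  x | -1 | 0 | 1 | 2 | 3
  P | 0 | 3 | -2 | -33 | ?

The 4 known values determine P uniquely (degree ≤ 3).
L_0(3) = (3)·(2)·(1)/[(-1)·(-2)·(-3)] = -1
L_1(3) = (4)·(2)·(1)/[(1)·(-1)·(-2)] = 4
L_2(3) = (4)·(3)·(1)/[(2)·(1)·(-1)] = -6
L_3(3) = (4)·(3)·(2)/[(3)·(2)·(1)] = 4
Sum: 0 + 3·(4) + (-2)·(-6) + (-33)·(4) = -108

-108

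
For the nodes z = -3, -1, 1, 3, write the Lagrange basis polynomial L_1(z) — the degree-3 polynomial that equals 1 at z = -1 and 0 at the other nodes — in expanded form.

L_1(z) = (z + 3)(z - 1)(z - 3) / [(2)·(-2)·(-4)]
       = (z^3 - z^2 - 9z + 9) / (16)

L_1(z) = (1/16)z^3 - (1/16)z^2 - (9/16)z + 9/16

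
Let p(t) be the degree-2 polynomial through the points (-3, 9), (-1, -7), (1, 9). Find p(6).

189

Using Newton's divided-difference form:
p[-3,-1] = (-7 - 9) / (-1 - (-3)) = -8
p[-1,1] = (9 - (-7)) / (1 - (-1)) = 8
p[-3,-1,1] = (8 - (-8)) / (1 - (-3)) = 4
p(6) = 9 + (-8)·(9) + 4·(9)·(7) = 189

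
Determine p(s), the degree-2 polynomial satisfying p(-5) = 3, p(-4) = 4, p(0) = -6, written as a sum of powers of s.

Build the Lagrange basis polynomials:
L_0(s) = (s + 4)s / [5] = (1/5)s^2 + (4/5)s
L_1(s) = (s + 5)s / [-4] = -(1/4)s^2 - (5/4)s
L_2(s) = (s + 5)(s + 4) / [20] = (1/20)s^2 + (9/20)s + 1
p(s) = 3·L_0 + 4·L_1 + (-6)·L_2
  3·L_0(s) = (3/5)s^2 + (12/5)s
  4·L_1(s) = -s^2 - 5s
  (-6)·L_2(s) = -(3/10)s^2 - (27/10)s - 6
Adding term by term: -(7/10)s^2 - (53/10)s - 6

p(s) = -(7/10)s^2 - (53/10)s - 6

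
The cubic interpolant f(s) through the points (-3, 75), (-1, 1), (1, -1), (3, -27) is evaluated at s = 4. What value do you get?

-79

L_0(4) = (5)·(3)·(1)/[(-2)·(-4)·(-6)] = -5/16
L_1(4) = (7)·(3)·(1)/[(2)·(-2)·(-4)] = 21/16
L_2(4) = (7)·(5)·(1)/[(4)·(2)·(-2)] = -35/16
L_3(4) = (7)·(5)·(3)/[(6)·(4)·(2)] = 35/16
Sum: 75·(-5/16) + 1·(21/16) + (-1)·(-35/16) + (-27)·(35/16) = -79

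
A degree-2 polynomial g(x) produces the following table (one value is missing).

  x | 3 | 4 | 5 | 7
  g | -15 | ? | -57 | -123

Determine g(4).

-33

The 3 known values determine g uniquely (degree ≤ 2).
L_0(4) = (-1)·(-3)/[(-2)·(-4)] = 3/8
L_1(4) = (1)·(-3)/[(2)·(-2)] = 3/4
L_2(4) = (1)·(-1)/[(4)·(2)] = -1/8
Sum: (-15)·(3/8) + (-57)·(3/4) + (-123)·(-1/8) = -33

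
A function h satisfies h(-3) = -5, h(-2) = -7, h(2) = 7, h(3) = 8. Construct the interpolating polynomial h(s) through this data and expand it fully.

Newton's divided differences:
h[-3,-2] = (-7 - (-5)) / (-2 - (-3)) = -2
h[-2,2] = (7 - (-7)) / (2 - (-2)) = 7/2
h[2,3] = (8 - 7) / (3 - 2) = 1
h[-3,-2,2] = (7/2 - (-2)) / (2 - (-3)) = 11/10
h[-2,2,3] = (1 - 7/2) / (3 - (-2)) = -1/2
h[-3,-2,2,3] = (-1/2 - 11/10) / (3 - (-3)) = -4/15
h(s) = -5 + (-2)·(s + 3) + (11/10)·(s + 3)(s + 2) + (-4/15)·(s + 3)(s + 2)(s - 2)
Expanding: h(s) = -(4/15)s^3 + (3/10)s^2 + (137/30)s - 6/5

h(s) = -(4/15)s^3 + (3/10)s^2 + (137/30)s - 6/5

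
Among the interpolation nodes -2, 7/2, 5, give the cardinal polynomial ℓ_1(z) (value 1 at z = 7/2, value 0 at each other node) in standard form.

ℓ_1(z) = (z + 2)(z - 5) / [(11/2)·(-3/2)]
       = (z^2 - 3z - 10) / (-33/4)

ℓ_1(z) = -(4/33)z^2 + (4/11)z + 40/33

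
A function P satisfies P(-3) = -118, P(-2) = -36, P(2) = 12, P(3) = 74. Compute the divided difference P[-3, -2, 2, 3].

P[-3,-2] = (-36 - (-118)) / (-2 - (-3)) = 82
P[-2,2] = (12 - (-36)) / (2 - (-2)) = 12
P[2,3] = (74 - 12) / (3 - 2) = 62
P[-3,-2,2] = (12 - 82) / (2 - (-3)) = -14
P[-2,2,3] = (62 - 12) / (3 - (-2)) = 10
P[-3,-2,2,3] = (10 - (-14)) / (3 - (-3)) = 4

4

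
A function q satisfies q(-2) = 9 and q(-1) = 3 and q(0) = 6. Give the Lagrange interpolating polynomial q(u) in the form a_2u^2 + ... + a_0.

q(u) = (9/2)u^2 + (15/2)u + 6

L_0(u) = (u + 1)u / [2] = (1/2)u^2 + (1/2)u
L_1(u) = (u + 2)u / [-1] = -u^2 - 2u
L_2(u) = (u + 2)(u + 1) / [2] = (1/2)u^2 + (3/2)u + 1
q(u) = 9·L_0 + 3·L_1 + 6·L_2
  9·L_0(u) = (9/2)u^2 + (9/2)u
  3·L_1(u) = -3u^2 - 6u
  6·L_2(u) = 3u^2 + 9u + 6
Adding term by term: (9/2)u^2 + (15/2)u + 6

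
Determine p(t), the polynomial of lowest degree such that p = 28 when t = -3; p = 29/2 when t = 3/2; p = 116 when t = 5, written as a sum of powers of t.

L_0(t) = (t - 3/2)(t - 5) / [36] = (1/36)t^2 - (13/72)t + 5/24
L_1(t) = (t + 3)(t - 5) / [-63/4] = -(4/63)t^2 + (8/63)t + 20/21
L_2(t) = (t + 3)(t - 3/2) / [28] = (1/28)t^2 + (3/56)t - 9/56
p(t) = 28·L_0 + (29/2)·L_1 + 116·L_2
  28·L_0(t) = (7/9)t^2 - (91/18)t + 35/6
  (29/2)·L_1(t) = -(58/63)t^2 + (116/63)t + 290/21
  116·L_2(t) = (29/7)t^2 + (87/14)t - 261/14
Adding term by term: 4t^2 + 3t + 1

p(t) = 4t^2 + 3t + 1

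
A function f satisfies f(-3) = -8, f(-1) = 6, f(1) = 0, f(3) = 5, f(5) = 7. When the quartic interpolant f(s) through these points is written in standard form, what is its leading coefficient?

-15/128

The leading coefficient equals the top divided difference f[-3,-1,1,3,5].
f[-3,-1] = (6 - (-8)) / (-1 - (-3)) = 7
f[-1,1] = (0 - 6) / (1 - (-1)) = -3
f[1,3] = (5 - 0) / (3 - 1) = 5/2
f[3,5] = (7 - 5) / (5 - 3) = 1
f[-3,-1,1] = (-3 - 7) / (1 - (-3)) = -5/2
f[-1,1,3] = (5/2 - (-3)) / (3 - (-1)) = 11/8
f[1,3,5] = (1 - 5/2) / (5 - 1) = -3/8
f[-3,-1,1,3] = (11/8 - (-5/2)) / (3 - (-3)) = 31/48
f[-1,1,3,5] = (-3/8 - 11/8) / (5 - (-1)) = -7/24
f[-3,-1,1,3,5] = (-7/24 - 31/48) / (5 - (-3)) = -15/128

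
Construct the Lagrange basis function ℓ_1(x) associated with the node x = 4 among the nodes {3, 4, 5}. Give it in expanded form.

ℓ_1(x) = (x - 3)(x - 5) / [(1)·(-1)]
       = (x^2 - 8x + 15) / (-1)

ℓ_1(x) = -x^2 + 8x - 15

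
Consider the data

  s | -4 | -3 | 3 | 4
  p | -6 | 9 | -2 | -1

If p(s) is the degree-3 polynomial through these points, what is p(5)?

45/7

Evaluate each Lagrange basis at s = 5:
L_0(5) = (8)·(2)·(1)/[(-1)·(-7)·(-8)] = -2/7
L_1(5) = (9)·(2)·(1)/[(1)·(-6)·(-7)] = 3/7
L_2(5) = (9)·(8)·(1)/[(7)·(6)·(-1)] = -12/7
L_3(5) = (9)·(8)·(2)/[(8)·(7)·(1)] = 18/7
Sum: (-6)·(-2/7) + 9·(3/7) + (-2)·(-12/7) + (-1)·(18/7) = 45/7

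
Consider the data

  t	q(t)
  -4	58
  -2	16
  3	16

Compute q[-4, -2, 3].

q[-4,-2] = (16 - 58) / (-2 - (-4)) = -21
q[-2,3] = (16 - 16) / (3 - (-2)) = 0
q[-4,-2,3] = (0 - (-21)) / (3 - (-4)) = 3

3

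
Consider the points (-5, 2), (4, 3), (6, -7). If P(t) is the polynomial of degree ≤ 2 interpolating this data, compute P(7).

Evaluate each Lagrange basis at t = 7:
L_0(7) = (3)·(1)/[(-9)·(-11)] = 1/33
L_1(7) = (12)·(1)/[(9)·(-2)] = -2/3
L_2(7) = (12)·(3)/[(11)·(2)] = 18/11
Sum: 2·(1/33) + 3·(-2/3) + (-7)·(18/11) = -442/33

-442/33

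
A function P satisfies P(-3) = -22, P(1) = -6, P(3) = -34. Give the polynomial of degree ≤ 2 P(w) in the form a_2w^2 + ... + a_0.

Newton's divided differences:
P[-3,1] = (-6 - (-22)) / (1 - (-3)) = 4
P[1,3] = (-34 - (-6)) / (3 - 1) = -14
P[-3,1,3] = (-14 - 4) / (3 - (-3)) = -3
P(w) = -22 + 4·(w + 3) + (-3)·(w + 3)(w - 1)
Expanding: P(w) = -3w^2 - 2w - 1

P(w) = -3w^2 - 2w - 1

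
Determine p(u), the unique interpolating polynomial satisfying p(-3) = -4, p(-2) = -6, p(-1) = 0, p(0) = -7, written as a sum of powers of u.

Build the Lagrange basis polynomials:
L_0(u) = (u + 2)(u + 1)u / [-6] = -(1/6)u^3 - (1/2)u^2 - (1/3)u
L_1(u) = (u + 3)(u + 1)u / [2] = (1/2)u^3 + 2u^2 + (3/2)u
L_2(u) = (u + 3)(u + 2)u / [-2] = -(1/2)u^3 - (5/2)u^2 - 3u
L_3(u) = (u + 3)(u + 2)(u + 1) / [6] = (1/6)u^3 + u^2 + (11/6)u + 1
p(u) = (-4)·L_0 + (-6)·L_1 + 0·L_2 + (-7)·L_3
  (-4)·L_0(u) = (2/3)u^3 + 2u^2 + (4/3)u
  (-6)·L_1(u) = -3u^3 - 12u^2 - 9u
  0·L_2(u) = 0
  (-7)·L_3(u) = -(7/6)u^3 - 7u^2 - (77/6)u - 7
Adding term by term: -(7/2)u^3 - 17u^2 - (41/2)u - 7

p(u) = -(7/2)u^3 - 17u^2 - (41/2)u - 7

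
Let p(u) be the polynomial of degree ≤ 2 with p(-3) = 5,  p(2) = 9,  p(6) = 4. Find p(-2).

Using Newton's divided-difference form:
p[-3,2] = (9 - 5) / (2 - (-3)) = 4/5
p[2,6] = (4 - 9) / (6 - 2) = -5/4
p[-3,2,6] = (-5/4 - 4/5) / (6 - (-3)) = -41/180
p(-2) = 5 + (4/5)·(1) + (-41/180)·(1)·(-4) = 302/45

302/45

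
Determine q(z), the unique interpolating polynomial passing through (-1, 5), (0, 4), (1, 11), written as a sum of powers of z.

Build the Lagrange basis polynomials:
L_0(z) = z(z - 1) / [2] = (1/2)z^2 - (1/2)z
L_1(z) = (z + 1)(z - 1) / [-1] = -z^2 + 1
L_2(z) = (z + 1)z / [2] = (1/2)z^2 + (1/2)z
q(z) = 5·L_0 + 4·L_1 + 11·L_2
  5·L_0(z) = (5/2)z^2 - (5/2)z
  4·L_1(z) = -4z^2 + 4
  11·L_2(z) = (11/2)z^2 + (11/2)z
Adding term by term: 4z^2 + 3z + 4

q(z) = 4z^2 + 3z + 4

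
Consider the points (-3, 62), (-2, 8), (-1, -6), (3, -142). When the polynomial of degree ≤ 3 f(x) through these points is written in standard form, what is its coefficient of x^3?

-4

L_0(x) = (x + 2)(x + 1)(x - 3) / [-12] = -(1/12)x^3 + (7/12)x + 1/2
L_1(x) = (x + 3)(x + 1)(x - 3) / [5] = (1/5)x^3 + (1/5)x^2 - (9/5)x - 9/5
L_2(x) = (x + 3)(x + 2)(x - 3) / [-8] = -(1/8)x^3 - (1/4)x^2 + (9/8)x + 9/4
L_3(x) = (x + 3)(x + 2)(x + 1) / [120] = (1/120)x^3 + (1/20)x^2 + (11/120)x + 1/20
f(x) = 62·L_0 + 8·L_1 + (-6)·L_2 + (-142)·L_3
Only the coefficient of x^3 is needed; take it from each L_i and combine:
62·(-1/12) + 8·(1/5) + (-6)·(-1/8) + (-142)·(1/120) = -4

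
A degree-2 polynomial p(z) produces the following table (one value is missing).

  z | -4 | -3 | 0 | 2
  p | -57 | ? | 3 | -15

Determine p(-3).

-30

The 3 known values determine p uniquely (degree ≤ 2).
L_0(-3) = (-3)·(-5)/[(-4)·(-6)] = 5/8
L_1(-3) = (1)·(-5)/[(4)·(-2)] = 5/8
L_2(-3) = (1)·(-3)/[(6)·(2)] = -1/4
Sum: (-57)·(5/8) + 3·(5/8) + (-15)·(-1/4) = -30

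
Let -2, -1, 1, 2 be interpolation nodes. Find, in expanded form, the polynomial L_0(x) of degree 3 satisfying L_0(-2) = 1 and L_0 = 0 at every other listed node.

L_0(x) = (x + 1)(x - 1)(x - 2) / [(-1)·(-3)·(-4)]
       = (x^3 - 2x^2 - x + 2) / (-12)

L_0(x) = -(1/12)x^3 + (1/6)x^2 + (1/12)x - 1/6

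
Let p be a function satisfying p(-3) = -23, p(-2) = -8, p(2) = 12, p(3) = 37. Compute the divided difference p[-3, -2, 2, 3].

1

p[-3,-2] = (-8 - (-23)) / (-2 - (-3)) = 15
p[-2,2] = (12 - (-8)) / (2 - (-2)) = 5
p[2,3] = (37 - 12) / (3 - 2) = 25
p[-3,-2,2] = (5 - 15) / (2 - (-3)) = -2
p[-2,2,3] = (25 - 5) / (3 - (-2)) = 4
p[-3,-2,2,3] = (4 - (-2)) / (3 - (-3)) = 1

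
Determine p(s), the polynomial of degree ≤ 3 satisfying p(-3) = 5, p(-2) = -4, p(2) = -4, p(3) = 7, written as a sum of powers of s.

p(s) = (1/15)s^3 + 2s^2 - (4/15)s - 12

L_0(s) = (s + 2)(s - 2)(s - 3) / [-30] = -(1/30)s^3 + (1/10)s^2 + (2/15)s - 2/5
L_1(s) = (s + 3)(s - 2)(s - 3) / [20] = (1/20)s^3 - (1/10)s^2 - (9/20)s + 9/10
L_2(s) = (s + 3)(s + 2)(s - 3) / [-20] = -(1/20)s^3 - (1/10)s^2 + (9/20)s + 9/10
L_3(s) = (s + 3)(s + 2)(s - 2) / [30] = (1/30)s^3 + (1/10)s^2 - (2/15)s - 2/5
p(s) = 5·L_0 + (-4)·L_1 + (-4)·L_2 + 7·L_3
  5·L_0(s) = -(1/6)s^3 + (1/2)s^2 + (2/3)s - 2
  (-4)·L_1(s) = -(1/5)s^3 + (2/5)s^2 + (9/5)s - 18/5
  (-4)·L_2(s) = (1/5)s^3 + (2/5)s^2 - (9/5)s - 18/5
  7·L_3(s) = (7/30)s^3 + (7/10)s^2 - (14/15)s - 14/5
Adding term by term: (1/15)s^3 + 2s^2 - (4/15)s - 12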